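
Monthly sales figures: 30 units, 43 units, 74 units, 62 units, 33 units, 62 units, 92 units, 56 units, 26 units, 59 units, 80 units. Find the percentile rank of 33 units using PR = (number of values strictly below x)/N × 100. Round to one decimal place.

N = 11.
Strictly below 33: 2. Equal to 33: 1.
PR = 2/11 × 100 = 18.2

18.2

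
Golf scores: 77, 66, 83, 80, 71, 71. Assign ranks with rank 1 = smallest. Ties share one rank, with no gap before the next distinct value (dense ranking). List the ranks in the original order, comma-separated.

3, 1, 5, 4, 2, 2

Sorted (ascending): 66, 71, 71, 77, 80, 83
The 2 values of 71 share dense rank 2.
Remaining distinct values take the next consecutive integers.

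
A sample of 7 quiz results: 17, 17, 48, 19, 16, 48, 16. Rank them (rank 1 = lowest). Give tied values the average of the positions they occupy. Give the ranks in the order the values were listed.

3.5, 3.5, 6.5, 5, 1.5, 6.5, 1.5

Sorted (ascending): 16, 16, 17, 17, 19, 48, 48
The 2 values of 16 occupy positions 1–2 → average rank (1+2)/2 = 1.5.
The 2 values of 17 occupy positions 3–4 → average rank (3+4)/2 = 3.5.
The 2 values of 48 occupy positions 6–7 → average rank (6+7)/2 = 6.5.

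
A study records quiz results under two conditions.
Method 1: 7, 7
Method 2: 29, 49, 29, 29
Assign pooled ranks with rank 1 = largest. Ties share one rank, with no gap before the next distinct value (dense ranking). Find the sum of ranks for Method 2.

Sorted (descending): 49, 29, 29, 29, 7, 7
The 3 values of 29 share dense rank 2.
The 2 values of 7 share dense rank 3.
Remaining distinct values take the next consecutive integers.
Method 2 values → pooled ranks: 29→2, 49→1, 29→2, 29→2
Rank sum = 2 + 1 + 2 + 2 = 7

7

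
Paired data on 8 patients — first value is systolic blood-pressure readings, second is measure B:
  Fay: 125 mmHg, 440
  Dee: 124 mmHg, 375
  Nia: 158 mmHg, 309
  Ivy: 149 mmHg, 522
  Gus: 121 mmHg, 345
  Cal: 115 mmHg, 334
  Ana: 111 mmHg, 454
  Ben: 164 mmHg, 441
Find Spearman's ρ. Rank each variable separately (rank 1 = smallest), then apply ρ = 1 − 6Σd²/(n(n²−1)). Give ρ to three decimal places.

Ranks of variable 1: 5, 4, 7, 6, 3, 2, 1, 8
Ranks of variable 2: 5, 4, 1, 8, 3, 2, 7, 6
d = r₁ − r₂: 0, 0, 6, -2, 0, 0, -6, 2
d²: 0, 0, 36, 4, 0, 0, 36, 4; Σd² = 80
ρ = 1 − 6·80/(8·63) = 1 − 480/504 = 0.048

0.048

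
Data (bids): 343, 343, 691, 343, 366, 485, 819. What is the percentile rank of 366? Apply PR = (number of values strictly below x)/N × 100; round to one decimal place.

42.9

N = 7.
Strictly below 366: 3. Equal to 366: 1.
PR = 3/7 × 100 = 42.9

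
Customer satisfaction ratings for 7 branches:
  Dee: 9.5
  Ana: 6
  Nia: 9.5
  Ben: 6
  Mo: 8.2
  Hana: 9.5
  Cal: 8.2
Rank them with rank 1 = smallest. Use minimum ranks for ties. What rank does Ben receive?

1

Sorted (ascending): 6, 6, 8.2, 8.2, 9.5, 9.5, 9.5
The 2 values of 6 occupy positions 1–2 → each gets rank 1.
The 2 values of 8.2 occupy positions 3–4 → each gets rank 3.
The 3 values of 9.5 occupy positions 5–7 → each gets rank 5.
Ben has value 6 → rank 1.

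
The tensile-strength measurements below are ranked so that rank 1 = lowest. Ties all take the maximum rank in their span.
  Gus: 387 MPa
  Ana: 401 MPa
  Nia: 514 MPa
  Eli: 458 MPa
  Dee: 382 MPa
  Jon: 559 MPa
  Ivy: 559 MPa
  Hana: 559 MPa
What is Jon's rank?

8

Sorted (ascending): 382, 387, 401, 458, 514, 559, 559, 559
The 3 values of 559 occupy positions 6–8 → each gets rank 8.
Jon has value 559 MPa → rank 8.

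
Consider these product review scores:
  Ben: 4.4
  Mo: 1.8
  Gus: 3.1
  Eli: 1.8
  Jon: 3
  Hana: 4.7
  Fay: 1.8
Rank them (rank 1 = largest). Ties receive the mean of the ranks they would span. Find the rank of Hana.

Sorted (descending): 4.7, 4.4, 3.1, 3, 1.8, 1.8, 1.8
The 3 values of 1.8 occupy positions 5–7 → average rank 6.
Hana has value 4.7 → rank 1.

1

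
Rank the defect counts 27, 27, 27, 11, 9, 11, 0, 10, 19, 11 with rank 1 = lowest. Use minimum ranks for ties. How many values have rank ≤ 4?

Sorted (ascending): 0, 9, 10, 11, 11, 11, 19, 27, 27, 27
The 3 values of 11 occupy positions 4–6 → each gets rank 4.
The 3 values of 27 occupy positions 8–10 → each gets rank 8.
Ranks ≤ 4: {1, 2, 3, 4, 4, 4} → 6 values.

6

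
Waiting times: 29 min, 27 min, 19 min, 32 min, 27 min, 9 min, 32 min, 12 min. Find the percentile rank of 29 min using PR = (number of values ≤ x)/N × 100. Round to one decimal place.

N = 8.
Strictly below 29: 5. Equal to 29: 1.
PR = 6/8 × 100 = 75.0

75.0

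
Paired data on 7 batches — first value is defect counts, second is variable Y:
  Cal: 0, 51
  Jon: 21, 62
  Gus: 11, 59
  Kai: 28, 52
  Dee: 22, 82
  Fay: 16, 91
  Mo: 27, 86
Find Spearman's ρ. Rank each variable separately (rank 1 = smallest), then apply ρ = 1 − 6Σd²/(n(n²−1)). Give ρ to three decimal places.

0.250

Ranks of variable 1: 1, 4, 2, 7, 5, 3, 6
Ranks of variable 2: 1, 4, 3, 2, 5, 7, 6
d = r₁ − r₂: 0, 0, -1, 5, 0, -4, 0
d²: 0, 0, 1, 25, 0, 16, 0; Σd² = 42
ρ = 1 − 6·42/(7·48) = 1 − 252/336 = 0.250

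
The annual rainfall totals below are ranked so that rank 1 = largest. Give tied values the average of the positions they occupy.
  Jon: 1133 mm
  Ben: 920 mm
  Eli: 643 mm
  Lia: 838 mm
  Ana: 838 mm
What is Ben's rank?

2

Sorted (descending): 1133, 920, 838, 838, 643
The 2 values of 838 occupy positions 3–4 → average rank (3+4)/2 = 3.5.
Ben has value 920 mm → rank 2.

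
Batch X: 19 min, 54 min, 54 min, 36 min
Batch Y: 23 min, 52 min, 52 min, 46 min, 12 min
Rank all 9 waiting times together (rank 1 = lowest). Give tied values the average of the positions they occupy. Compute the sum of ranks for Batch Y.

Sorted (ascending): 12, 19, 23, 36, 46, 52, 52, 54, 54
The 2 values of 52 occupy positions 6–7 → average rank (6+7)/2 = 6.5.
The 2 values of 54 occupy positions 8–9 → average rank (8+9)/2 = 8.5.
Batch Y values → pooled ranks: 23→3, 52→6.5, 52→6.5, 46→5, 12→1
Rank sum = 3 + 6.5 + 6.5 + 5 + 1 = 22

22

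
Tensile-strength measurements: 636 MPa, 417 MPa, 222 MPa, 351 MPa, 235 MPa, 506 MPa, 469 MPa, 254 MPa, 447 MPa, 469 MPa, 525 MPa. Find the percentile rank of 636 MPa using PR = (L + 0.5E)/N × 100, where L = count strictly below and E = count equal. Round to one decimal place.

95.5

N = 11.
Strictly below 636: 10. Equal to 636: 1.
PR = (10 + 0.5·1)/11 × 100 = 95.5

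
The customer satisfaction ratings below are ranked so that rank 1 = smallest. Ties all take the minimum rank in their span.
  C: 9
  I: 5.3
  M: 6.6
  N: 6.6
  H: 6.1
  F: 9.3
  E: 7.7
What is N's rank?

3

Sorted (ascending): 5.3, 6.1, 6.6, 6.6, 7.7, 9, 9.3
The 2 values of 6.6 occupy positions 3–4 → each gets rank 3.
N has value 6.6 → rank 3.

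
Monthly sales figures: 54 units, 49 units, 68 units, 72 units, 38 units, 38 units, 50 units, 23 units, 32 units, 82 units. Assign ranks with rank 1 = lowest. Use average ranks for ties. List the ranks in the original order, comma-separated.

7, 5, 8, 9, 3.5, 3.5, 6, 1, 2, 10

Sorted (ascending): 23, 32, 38, 38, 49, 50, 54, 68, 72, 82
The 2 values of 38 occupy positions 3–4 → average rank (3+4)/2 = 3.5.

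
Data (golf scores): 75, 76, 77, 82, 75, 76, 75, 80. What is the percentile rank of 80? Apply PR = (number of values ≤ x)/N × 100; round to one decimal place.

87.5

N = 8.
Strictly below 80: 6. Equal to 80: 1.
PR = 7/8 × 100 = 87.5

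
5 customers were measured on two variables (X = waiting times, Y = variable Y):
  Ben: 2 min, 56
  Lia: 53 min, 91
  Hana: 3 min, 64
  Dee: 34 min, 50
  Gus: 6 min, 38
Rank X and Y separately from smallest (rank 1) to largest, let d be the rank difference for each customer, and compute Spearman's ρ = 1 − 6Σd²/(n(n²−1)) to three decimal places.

Ranks of variable 1: 1, 5, 2, 4, 3
Ranks of variable 2: 3, 5, 4, 2, 1
d = r₁ − r₂: -2, 0, -2, 2, 2
d²: 4, 0, 4, 4, 4; Σd² = 16
ρ = 1 − 6·16/(5·24) = 1 − 96/120 = 0.200

0.200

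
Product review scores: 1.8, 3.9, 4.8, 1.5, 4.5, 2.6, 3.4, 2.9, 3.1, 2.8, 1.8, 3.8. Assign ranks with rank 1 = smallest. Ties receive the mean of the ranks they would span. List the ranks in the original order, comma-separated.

Sorted (ascending): 1.5, 1.8, 1.8, 2.6, 2.8, 2.9, 3.1, 3.4, 3.8, 3.9, 4.5, 4.8
The 2 values of 1.8 occupy positions 2–3 → average rank (2+3)/2 = 2.5.

2.5, 10, 12, 1, 11, 4, 8, 6, 7, 5, 2.5, 9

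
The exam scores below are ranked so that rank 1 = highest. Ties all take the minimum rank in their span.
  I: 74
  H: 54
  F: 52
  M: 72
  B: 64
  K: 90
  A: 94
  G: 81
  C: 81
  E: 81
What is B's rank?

8

Sorted (descending): 94, 90, 81, 81, 81, 74, 72, 64, 54, 52
The 3 values of 81 occupy positions 3–5 → each gets rank 3.
B has value 64 → rank 8.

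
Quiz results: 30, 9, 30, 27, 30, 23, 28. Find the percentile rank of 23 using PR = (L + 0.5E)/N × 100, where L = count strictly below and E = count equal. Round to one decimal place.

N = 7.
Strictly below 23: 1. Equal to 23: 1.
PR = (1 + 0.5·1)/7 × 100 = 21.4

21.4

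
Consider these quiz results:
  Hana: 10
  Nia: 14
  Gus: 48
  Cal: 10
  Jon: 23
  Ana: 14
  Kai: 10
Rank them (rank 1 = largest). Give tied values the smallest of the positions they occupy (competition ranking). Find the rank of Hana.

5

Sorted (descending): 48, 23, 14, 14, 10, 10, 10
The 2 values of 14 occupy positions 3–4 → each gets rank 3.
The 3 values of 10 occupy positions 5–7 → each gets rank 5.
Hana has value 10 → rank 5.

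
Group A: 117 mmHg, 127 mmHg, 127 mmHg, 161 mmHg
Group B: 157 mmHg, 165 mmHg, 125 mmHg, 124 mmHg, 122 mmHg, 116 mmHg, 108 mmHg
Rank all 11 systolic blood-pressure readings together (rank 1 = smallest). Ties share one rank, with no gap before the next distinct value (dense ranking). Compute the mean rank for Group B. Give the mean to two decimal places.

5.14

Sorted (ascending): 108, 116, 117, 122, 124, 125, 127, 127, 157, 161, 165
The 2 values of 127 share dense rank 7.
Remaining distinct values take the next consecutive integers.
Group B values → pooled ranks: 157→8, 165→10, 125→6, 124→5, 122→4, 116→2, 108→1
Mean rank = (8 + 10 + 6 + 5 + 4 + 2 + 1) / 7 = 5.14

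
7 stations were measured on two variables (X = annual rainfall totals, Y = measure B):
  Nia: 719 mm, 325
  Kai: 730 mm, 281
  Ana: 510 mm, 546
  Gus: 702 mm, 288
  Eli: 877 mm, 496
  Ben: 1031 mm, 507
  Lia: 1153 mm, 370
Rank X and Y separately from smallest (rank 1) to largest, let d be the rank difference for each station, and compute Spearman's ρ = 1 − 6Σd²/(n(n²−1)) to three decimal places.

0.036

Ranks of variable 1: 3, 4, 1, 2, 5, 6, 7
Ranks of variable 2: 3, 1, 7, 2, 5, 6, 4
d = r₁ − r₂: 0, 3, -6, 0, 0, 0, 3
d²: 0, 9, 36, 0, 0, 0, 9; Σd² = 54
ρ = 1 − 6·54/(7·48) = 1 − 324/336 = 0.036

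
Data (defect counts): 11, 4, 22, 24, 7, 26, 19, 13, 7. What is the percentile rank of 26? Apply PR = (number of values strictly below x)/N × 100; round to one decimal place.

N = 9.
Strictly below 26: 8. Equal to 26: 1.
PR = 8/9 × 100 = 88.9

88.9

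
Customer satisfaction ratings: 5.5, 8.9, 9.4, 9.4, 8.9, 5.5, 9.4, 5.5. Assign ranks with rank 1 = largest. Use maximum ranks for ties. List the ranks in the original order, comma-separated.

Sorted (descending): 9.4, 9.4, 9.4, 8.9, 8.9, 5.5, 5.5, 5.5
The 3 values of 9.4 occupy positions 1–3 → each gets rank 3.
The 2 values of 8.9 occupy positions 4–5 → each gets rank 5.
The 3 values of 5.5 occupy positions 6–8 → each gets rank 8.

8, 5, 3, 3, 5, 8, 3, 8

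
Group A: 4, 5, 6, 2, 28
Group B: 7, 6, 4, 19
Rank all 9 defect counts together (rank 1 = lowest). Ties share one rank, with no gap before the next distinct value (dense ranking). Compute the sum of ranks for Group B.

17

Sorted (ascending): 2, 4, 4, 5, 6, 6, 7, 19, 28
The 2 values of 4 share dense rank 2.
The 2 values of 6 share dense rank 4.
Remaining distinct values take the next consecutive integers.
Group B values → pooled ranks: 7→5, 6→4, 4→2, 19→6
Rank sum = 5 + 4 + 2 + 6 = 17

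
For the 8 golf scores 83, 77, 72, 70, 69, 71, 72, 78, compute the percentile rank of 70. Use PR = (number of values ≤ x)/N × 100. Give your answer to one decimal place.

N = 8.
Strictly below 70: 1. Equal to 70: 1.
PR = 2/8 × 100 = 25.0

25.0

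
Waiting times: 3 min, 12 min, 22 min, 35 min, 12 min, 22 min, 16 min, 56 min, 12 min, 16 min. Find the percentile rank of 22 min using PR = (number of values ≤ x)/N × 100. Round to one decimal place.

N = 10.
Strictly below 22: 6. Equal to 22: 2.
PR = 8/10 × 100 = 80.0

80.0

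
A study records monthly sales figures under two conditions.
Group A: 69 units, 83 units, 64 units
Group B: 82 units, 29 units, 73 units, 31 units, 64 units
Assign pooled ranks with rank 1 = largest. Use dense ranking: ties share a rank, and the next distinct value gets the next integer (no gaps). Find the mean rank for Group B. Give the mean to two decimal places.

Sorted (descending): 83, 82, 73, 69, 64, 64, 31, 29
The 2 values of 64 share dense rank 5.
Remaining distinct values take the next consecutive integers.
Group B values → pooled ranks: 82→2, 29→7, 73→3, 31→6, 64→5
Mean rank = (2 + 7 + 3 + 6 + 5) / 5 = 4.60

4.60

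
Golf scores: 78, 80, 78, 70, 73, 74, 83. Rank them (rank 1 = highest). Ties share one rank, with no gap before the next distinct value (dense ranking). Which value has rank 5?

Sorted (descending): 83, 80, 78, 78, 74, 73, 70
The 2 values of 78 share dense rank 3.
Remaining distinct values take the next consecutive integers.
Rank 5 → value 73.

73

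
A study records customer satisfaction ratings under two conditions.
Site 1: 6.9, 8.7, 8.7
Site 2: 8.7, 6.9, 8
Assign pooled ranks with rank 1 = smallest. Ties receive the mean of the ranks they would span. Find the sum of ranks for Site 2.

Sorted (ascending): 6.9, 6.9, 8, 8.7, 8.7, 8.7
The 2 values of 6.9 occupy positions 1–2 → average rank (1+2)/2 = 1.5.
The 3 values of 8.7 occupy positions 4–6 → average rank 5.
Site 2 values → pooled ranks: 8.7→5, 6.9→1.5, 8→3
Rank sum = 5 + 1.5 + 3 = 9.5

9.5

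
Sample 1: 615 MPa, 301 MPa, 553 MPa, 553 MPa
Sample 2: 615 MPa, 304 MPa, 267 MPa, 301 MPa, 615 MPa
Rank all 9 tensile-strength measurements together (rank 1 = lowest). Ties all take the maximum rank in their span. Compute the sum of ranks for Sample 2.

26

Sorted (ascending): 267, 301, 301, 304, 553, 553, 615, 615, 615
The 2 values of 301 occupy positions 2–3 → each gets rank 3.
The 2 values of 553 occupy positions 5–6 → each gets rank 6.
The 3 values of 615 occupy positions 7–9 → each gets rank 9.
Sample 2 values → pooled ranks: 615→9, 304→4, 267→1, 301→3, 615→9
Rank sum = 9 + 4 + 1 + 3 + 9 = 26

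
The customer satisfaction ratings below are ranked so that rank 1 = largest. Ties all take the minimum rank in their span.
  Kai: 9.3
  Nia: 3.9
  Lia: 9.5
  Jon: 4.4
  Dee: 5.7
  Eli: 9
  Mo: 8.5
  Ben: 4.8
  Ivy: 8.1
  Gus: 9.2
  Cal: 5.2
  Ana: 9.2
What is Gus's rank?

3

Sorted (descending): 9.5, 9.3, 9.2, 9.2, 9, 8.5, 8.1, 5.7, 5.2, 4.8, 4.4, 3.9
The 2 values of 9.2 occupy positions 3–4 → each gets rank 3.
Gus has value 9.2 → rank 3.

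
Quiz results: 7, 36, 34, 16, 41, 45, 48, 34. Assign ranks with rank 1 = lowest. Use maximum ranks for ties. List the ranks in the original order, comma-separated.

Sorted (ascending): 7, 16, 34, 34, 36, 41, 45, 48
The 2 values of 34 occupy positions 3–4 → each gets rank 4.

1, 5, 4, 2, 6, 7, 8, 4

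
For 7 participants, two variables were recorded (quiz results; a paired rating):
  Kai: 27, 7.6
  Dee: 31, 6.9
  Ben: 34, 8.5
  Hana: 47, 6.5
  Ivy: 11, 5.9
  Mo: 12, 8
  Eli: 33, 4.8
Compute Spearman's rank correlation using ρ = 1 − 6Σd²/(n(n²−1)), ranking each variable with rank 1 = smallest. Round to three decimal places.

Ranks of variable 1: 3, 4, 6, 7, 1, 2, 5
Ranks of variable 2: 5, 4, 7, 3, 2, 6, 1
d = r₁ − r₂: -2, 0, -1, 4, -1, -4, 4
d²: 4, 0, 1, 16, 1, 16, 16; Σd² = 54
ρ = 1 − 6·54/(7·48) = 1 − 324/336 = 0.036

0.036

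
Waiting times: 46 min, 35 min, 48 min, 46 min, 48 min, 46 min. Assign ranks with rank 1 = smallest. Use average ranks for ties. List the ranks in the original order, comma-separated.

3, 1, 5.5, 3, 5.5, 3

Sorted (ascending): 35, 46, 46, 46, 48, 48
The 3 values of 46 occupy positions 2–4 → average rank 3.
The 2 values of 48 occupy positions 5–6 → average rank (5+6)/2 = 5.5.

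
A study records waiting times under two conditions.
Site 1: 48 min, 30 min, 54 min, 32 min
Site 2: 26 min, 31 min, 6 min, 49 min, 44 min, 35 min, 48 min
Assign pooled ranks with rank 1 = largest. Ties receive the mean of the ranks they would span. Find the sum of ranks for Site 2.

45.5

Sorted (descending): 54, 49, 48, 48, 44, 35, 32, 31, 30, 26, 6
The 2 values of 48 occupy positions 3–4 → average rank (3+4)/2 = 3.5.
Site 2 values → pooled ranks: 26→10, 31→8, 6→11, 49→2, 44→5, 35→6, 48→3.5
Rank sum = 10 + 8 + 11 + 2 + 5 + 6 + 3.5 = 45.5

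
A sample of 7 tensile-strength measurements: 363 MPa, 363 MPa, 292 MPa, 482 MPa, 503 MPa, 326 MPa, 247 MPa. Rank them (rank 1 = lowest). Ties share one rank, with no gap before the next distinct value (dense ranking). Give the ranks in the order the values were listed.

4, 4, 2, 5, 6, 3, 1

Sorted (ascending): 247, 292, 326, 363, 363, 482, 503
The 2 values of 363 share dense rank 4.
Remaining distinct values take the next consecutive integers.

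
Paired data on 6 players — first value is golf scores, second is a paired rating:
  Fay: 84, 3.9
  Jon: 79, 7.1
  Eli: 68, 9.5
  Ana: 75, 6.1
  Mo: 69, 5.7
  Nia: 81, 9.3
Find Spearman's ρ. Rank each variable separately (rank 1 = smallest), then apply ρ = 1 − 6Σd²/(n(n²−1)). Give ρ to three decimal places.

Ranks of variable 1: 6, 4, 1, 3, 2, 5
Ranks of variable 2: 1, 4, 6, 3, 2, 5
d = r₁ − r₂: 5, 0, -5, 0, 0, 0
d²: 25, 0, 25, 0, 0, 0; Σd² = 50
ρ = 1 − 6·50/(6·35) = 1 − 300/210 = -0.429

-0.429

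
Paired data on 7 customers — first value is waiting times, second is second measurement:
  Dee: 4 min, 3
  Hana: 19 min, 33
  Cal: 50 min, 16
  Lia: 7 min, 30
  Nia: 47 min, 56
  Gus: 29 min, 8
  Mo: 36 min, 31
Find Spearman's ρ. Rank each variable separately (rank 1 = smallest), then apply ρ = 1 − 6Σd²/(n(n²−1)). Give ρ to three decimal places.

0.393

Ranks of variable 1: 1, 3, 7, 2, 6, 4, 5
Ranks of variable 2: 1, 6, 3, 4, 7, 2, 5
d = r₁ − r₂: 0, -3, 4, -2, -1, 2, 0
d²: 0, 9, 16, 4, 1, 4, 0; Σd² = 34
ρ = 1 − 6·34/(7·48) = 1 − 204/336 = 0.393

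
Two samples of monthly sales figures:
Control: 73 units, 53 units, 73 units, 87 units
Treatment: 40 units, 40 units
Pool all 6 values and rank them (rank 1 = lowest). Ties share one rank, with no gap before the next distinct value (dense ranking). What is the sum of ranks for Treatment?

2

Sorted (ascending): 40, 40, 53, 73, 73, 87
The 2 values of 40 share dense rank 1.
The 2 values of 73 share dense rank 3.
Remaining distinct values take the next consecutive integers.
Treatment values → pooled ranks: 40→1, 40→1
Rank sum = 1 + 1 = 2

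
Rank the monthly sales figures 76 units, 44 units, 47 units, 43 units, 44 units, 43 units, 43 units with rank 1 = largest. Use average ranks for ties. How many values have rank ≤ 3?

2

Sorted (descending): 76, 47, 44, 44, 43, 43, 43
The 2 values of 44 occupy positions 3–4 → average rank (3+4)/2 = 3.5.
The 3 values of 43 occupy positions 5–7 → average rank 6.
Ranks ≤ 3: {1, 2} → 2 values.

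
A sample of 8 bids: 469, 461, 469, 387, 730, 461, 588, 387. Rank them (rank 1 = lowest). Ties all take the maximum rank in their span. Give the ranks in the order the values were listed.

6, 4, 6, 2, 8, 4, 7, 2

Sorted (ascending): 387, 387, 461, 461, 469, 469, 588, 730
The 2 values of 387 occupy positions 1–2 → each gets rank 2.
The 2 values of 461 occupy positions 3–4 → each gets rank 4.
The 2 values of 469 occupy positions 5–6 → each gets rank 6.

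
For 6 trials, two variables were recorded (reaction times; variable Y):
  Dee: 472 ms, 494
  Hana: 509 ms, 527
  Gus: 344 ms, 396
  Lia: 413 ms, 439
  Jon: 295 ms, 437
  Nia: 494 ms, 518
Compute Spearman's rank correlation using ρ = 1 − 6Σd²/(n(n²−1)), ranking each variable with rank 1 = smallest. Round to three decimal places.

Ranks of variable 1: 4, 6, 2, 3, 1, 5
Ranks of variable 2: 4, 6, 1, 3, 2, 5
d = r₁ − r₂: 0, 0, 1, 0, -1, 0
d²: 0, 0, 1, 0, 1, 0; Σd² = 2
ρ = 1 − 6·2/(6·35) = 1 − 12/210 = 0.943

0.943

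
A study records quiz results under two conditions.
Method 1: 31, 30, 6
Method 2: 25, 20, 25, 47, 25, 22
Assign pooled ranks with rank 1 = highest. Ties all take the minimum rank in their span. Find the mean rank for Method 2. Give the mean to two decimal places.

Sorted (descending): 47, 31, 30, 25, 25, 25, 22, 20, 6
The 3 values of 25 occupy positions 4–6 → each gets rank 4.
Method 2 values → pooled ranks: 25→4, 20→8, 25→4, 47→1, 25→4, 22→7
Mean rank = (4 + 8 + 4 + 1 + 4 + 7) / 6 = 4.67

4.67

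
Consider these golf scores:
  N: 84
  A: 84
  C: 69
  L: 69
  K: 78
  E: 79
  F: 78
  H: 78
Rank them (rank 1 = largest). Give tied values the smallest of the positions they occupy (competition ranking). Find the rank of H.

Sorted (descending): 84, 84, 79, 78, 78, 78, 69, 69
The 2 values of 84 occupy positions 1–2 → each gets rank 1.
The 3 values of 78 occupy positions 4–6 → each gets rank 4.
The 2 values of 69 occupy positions 7–8 → each gets rank 7.
H has value 78 → rank 4.

4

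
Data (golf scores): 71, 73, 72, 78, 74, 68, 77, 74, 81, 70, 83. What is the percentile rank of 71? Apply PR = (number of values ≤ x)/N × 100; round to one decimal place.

N = 11.
Strictly below 71: 2. Equal to 71: 1.
PR = 3/11 × 100 = 27.3

27.3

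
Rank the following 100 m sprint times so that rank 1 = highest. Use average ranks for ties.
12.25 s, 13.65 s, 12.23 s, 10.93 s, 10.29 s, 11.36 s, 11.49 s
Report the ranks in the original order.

2, 1, 3, 6, 7, 5, 4

Sorted (descending): 13.65, 12.25, 12.23, 11.49, 11.36, 10.93, 10.29
No ties — each value takes its position as its rank.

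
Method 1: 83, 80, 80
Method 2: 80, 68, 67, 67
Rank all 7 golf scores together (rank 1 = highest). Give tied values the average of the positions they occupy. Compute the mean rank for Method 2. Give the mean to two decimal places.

Sorted (descending): 83, 80, 80, 80, 68, 67, 67
The 3 values of 80 occupy positions 2–4 → average rank 3.
The 2 values of 67 occupy positions 6–7 → average rank (6+7)/2 = 6.5.
Method 2 values → pooled ranks: 80→3, 68→5, 67→6.5, 67→6.5
Mean rank = (3 + 5 + 6.5 + 6.5) / 4 = 5.25

5.25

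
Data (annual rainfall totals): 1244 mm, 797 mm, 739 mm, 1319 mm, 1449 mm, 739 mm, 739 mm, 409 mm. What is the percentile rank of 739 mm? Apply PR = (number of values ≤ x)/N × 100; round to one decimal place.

50.0

N = 8.
Strictly below 739: 1. Equal to 739: 3.
PR = 4/8 × 100 = 50.0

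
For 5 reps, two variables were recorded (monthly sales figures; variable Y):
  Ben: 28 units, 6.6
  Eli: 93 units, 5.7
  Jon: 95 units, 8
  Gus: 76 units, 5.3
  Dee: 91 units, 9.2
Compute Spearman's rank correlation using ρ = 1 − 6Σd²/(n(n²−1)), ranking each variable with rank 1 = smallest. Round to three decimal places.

0.300

Ranks of variable 1: 1, 4, 5, 2, 3
Ranks of variable 2: 3, 2, 4, 1, 5
d = r₁ − r₂: -2, 2, 1, 1, -2
d²: 4, 4, 1, 1, 4; Σd² = 14
ρ = 1 − 6·14/(5·24) = 1 − 84/120 = 0.300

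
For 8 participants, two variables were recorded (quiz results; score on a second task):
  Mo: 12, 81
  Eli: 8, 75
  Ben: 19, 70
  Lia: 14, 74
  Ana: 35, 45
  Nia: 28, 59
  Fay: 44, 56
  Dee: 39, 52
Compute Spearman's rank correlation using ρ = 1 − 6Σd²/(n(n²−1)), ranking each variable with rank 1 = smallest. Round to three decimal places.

-0.881

Ranks of variable 1: 2, 1, 4, 3, 6, 5, 8, 7
Ranks of variable 2: 8, 7, 5, 6, 1, 4, 3, 2
d = r₁ − r₂: -6, -6, -1, -3, 5, 1, 5, 5
d²: 36, 36, 1, 9, 25, 1, 25, 25; Σd² = 158
ρ = 1 − 6·158/(8·63) = 1 − 948/504 = -0.881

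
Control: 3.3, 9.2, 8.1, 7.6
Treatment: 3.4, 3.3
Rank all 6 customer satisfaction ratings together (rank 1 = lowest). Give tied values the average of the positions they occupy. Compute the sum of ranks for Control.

16.5

Sorted (ascending): 3.3, 3.3, 3.4, 7.6, 8.1, 9.2
The 2 values of 3.3 occupy positions 1–2 → average rank (1+2)/2 = 1.5.
Control values → pooled ranks: 3.3→1.5, 9.2→6, 8.1→5, 7.6→4
Rank sum = 1.5 + 6 + 5 + 4 = 16.5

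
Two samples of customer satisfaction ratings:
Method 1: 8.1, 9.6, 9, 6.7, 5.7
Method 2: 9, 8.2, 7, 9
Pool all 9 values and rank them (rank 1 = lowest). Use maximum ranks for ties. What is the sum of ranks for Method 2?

24

Sorted (ascending): 5.7, 6.7, 7, 8.1, 8.2, 9, 9, 9, 9.6
The 3 values of 9 occupy positions 6–8 → each gets rank 8.
Method 2 values → pooled ranks: 9→8, 8.2→5, 7→3, 9→8
Rank sum = 8 + 5 + 3 + 8 = 24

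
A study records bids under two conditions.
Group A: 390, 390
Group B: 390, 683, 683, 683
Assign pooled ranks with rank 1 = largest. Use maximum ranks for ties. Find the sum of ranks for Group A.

Sorted (descending): 683, 683, 683, 390, 390, 390
The 3 values of 683 occupy positions 1–3 → each gets rank 3.
The 3 values of 390 occupy positions 4–6 → each gets rank 6.
Group A values → pooled ranks: 390→6, 390→6
Rank sum = 6 + 6 = 12

12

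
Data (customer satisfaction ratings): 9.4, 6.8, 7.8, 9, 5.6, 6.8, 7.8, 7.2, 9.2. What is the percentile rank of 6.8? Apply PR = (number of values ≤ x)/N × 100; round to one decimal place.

N = 9.
Strictly below 6.8: 1. Equal to 6.8: 2.
PR = 3/9 × 100 = 33.3

33.3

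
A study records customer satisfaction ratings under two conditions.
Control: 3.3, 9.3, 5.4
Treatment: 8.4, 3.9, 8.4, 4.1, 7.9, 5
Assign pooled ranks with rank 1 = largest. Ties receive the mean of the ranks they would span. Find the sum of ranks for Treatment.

30

Sorted (descending): 9.3, 8.4, 8.4, 7.9, 5.4, 5, 4.1, 3.9, 3.3
The 2 values of 8.4 occupy positions 2–3 → average rank (2+3)/2 = 2.5.
Treatment values → pooled ranks: 8.4→2.5, 3.9→8, 8.4→2.5, 4.1→7, 7.9→4, 5→6
Rank sum = 2.5 + 8 + 2.5 + 7 + 4 + 6 = 30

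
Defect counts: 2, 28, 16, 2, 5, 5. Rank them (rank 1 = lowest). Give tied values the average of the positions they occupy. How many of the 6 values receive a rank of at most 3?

Sorted (ascending): 2, 2, 5, 5, 16, 28
The 2 values of 2 occupy positions 1–2 → average rank (1+2)/2 = 1.5.
The 2 values of 5 occupy positions 3–4 → average rank (3+4)/2 = 3.5.
Ranks ≤ 3: {1.5, 1.5} → 2 values.

2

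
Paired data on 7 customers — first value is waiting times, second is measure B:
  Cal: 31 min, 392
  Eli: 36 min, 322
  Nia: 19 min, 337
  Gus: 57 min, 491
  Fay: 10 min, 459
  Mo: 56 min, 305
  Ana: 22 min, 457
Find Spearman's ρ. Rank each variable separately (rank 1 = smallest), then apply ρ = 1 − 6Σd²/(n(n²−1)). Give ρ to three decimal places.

-0.143

Ranks of variable 1: 4, 5, 2, 7, 1, 6, 3
Ranks of variable 2: 4, 2, 3, 7, 6, 1, 5
d = r₁ − r₂: 0, 3, -1, 0, -5, 5, -2
d²: 0, 9, 1, 0, 25, 25, 4; Σd² = 64
ρ = 1 − 6·64/(7·48) = 1 − 384/336 = -0.143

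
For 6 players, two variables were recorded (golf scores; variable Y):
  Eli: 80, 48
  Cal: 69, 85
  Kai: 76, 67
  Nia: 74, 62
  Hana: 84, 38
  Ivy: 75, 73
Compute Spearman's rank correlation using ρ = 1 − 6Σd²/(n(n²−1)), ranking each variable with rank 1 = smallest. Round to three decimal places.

-0.829

Ranks of variable 1: 5, 1, 4, 2, 6, 3
Ranks of variable 2: 2, 6, 4, 3, 1, 5
d = r₁ − r₂: 3, -5, 0, -1, 5, -2
d²: 9, 25, 0, 1, 25, 4; Σd² = 64
ρ = 1 − 6·64/(6·35) = 1 − 384/210 = -0.829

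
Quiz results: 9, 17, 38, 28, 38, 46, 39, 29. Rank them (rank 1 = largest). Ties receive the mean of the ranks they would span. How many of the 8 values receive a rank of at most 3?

Sorted (descending): 46, 39, 38, 38, 29, 28, 17, 9
The 2 values of 38 occupy positions 3–4 → average rank (3+4)/2 = 3.5.
Ranks ≤ 3: {1, 2} → 2 values.

2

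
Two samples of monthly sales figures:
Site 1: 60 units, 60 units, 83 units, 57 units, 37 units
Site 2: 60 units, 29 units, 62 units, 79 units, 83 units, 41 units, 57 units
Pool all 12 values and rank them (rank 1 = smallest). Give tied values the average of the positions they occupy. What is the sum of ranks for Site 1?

Sorted (ascending): 29, 37, 41, 57, 57, 60, 60, 60, 62, 79, 83, 83
The 2 values of 57 occupy positions 4–5 → average rank (4+5)/2 = 4.5.
The 3 values of 60 occupy positions 6–8 → average rank 7.
The 2 values of 83 occupy positions 11–12 → average rank (11+12)/2 = 11.5.
Site 1 values → pooled ranks: 60→7, 60→7, 83→11.5, 57→4.5, 37→2
Rank sum = 7 + 7 + 11.5 + 4.5 + 2 = 32

32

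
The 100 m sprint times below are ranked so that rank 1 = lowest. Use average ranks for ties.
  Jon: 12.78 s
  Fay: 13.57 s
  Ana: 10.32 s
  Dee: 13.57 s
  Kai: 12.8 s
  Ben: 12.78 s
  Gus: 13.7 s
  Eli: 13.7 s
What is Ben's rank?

Sorted (ascending): 10.32, 12.78, 12.78, 12.8, 13.57, 13.57, 13.7, 13.7
The 2 values of 12.78 occupy positions 2–3 → average rank (2+3)/2 = 2.5.
The 2 values of 13.57 occupy positions 5–6 → average rank (5+6)/2 = 5.5.
The 2 values of 13.7 occupy positions 7–8 → average rank (7+8)/2 = 7.5.
Ben has value 12.78 s → rank 2.5.

2.5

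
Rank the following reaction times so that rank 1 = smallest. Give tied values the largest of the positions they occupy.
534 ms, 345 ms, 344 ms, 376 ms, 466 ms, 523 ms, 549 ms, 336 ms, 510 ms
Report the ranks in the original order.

8, 3, 2, 4, 5, 7, 9, 1, 6

Sorted (ascending): 336, 344, 345, 376, 466, 510, 523, 534, 549
No ties — each value takes its position as its rank.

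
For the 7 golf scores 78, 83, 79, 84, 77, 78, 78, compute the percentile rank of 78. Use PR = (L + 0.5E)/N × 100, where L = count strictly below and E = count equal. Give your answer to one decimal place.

35.7

N = 7.
Strictly below 78: 1. Equal to 78: 3.
PR = (1 + 0.5·3)/7 × 100 = 35.7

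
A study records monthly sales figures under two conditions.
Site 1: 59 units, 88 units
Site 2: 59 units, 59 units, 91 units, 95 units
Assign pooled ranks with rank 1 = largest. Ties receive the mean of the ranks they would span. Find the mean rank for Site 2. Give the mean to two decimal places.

3.25

Sorted (descending): 95, 91, 88, 59, 59, 59
The 3 values of 59 occupy positions 4–6 → average rank 5.
Site 2 values → pooled ranks: 59→5, 59→5, 91→2, 95→1
Mean rank = (5 + 5 + 2 + 1) / 4 = 3.25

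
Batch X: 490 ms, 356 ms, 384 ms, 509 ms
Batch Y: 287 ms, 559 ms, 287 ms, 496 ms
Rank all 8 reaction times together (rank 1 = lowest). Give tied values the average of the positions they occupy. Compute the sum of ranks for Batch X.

Sorted (ascending): 287, 287, 356, 384, 490, 496, 509, 559
The 2 values of 287 occupy positions 1–2 → average rank (1+2)/2 = 1.5.
Batch X values → pooled ranks: 490→5, 356→3, 384→4, 509→7
Rank sum = 5 + 3 + 4 + 7 = 19

19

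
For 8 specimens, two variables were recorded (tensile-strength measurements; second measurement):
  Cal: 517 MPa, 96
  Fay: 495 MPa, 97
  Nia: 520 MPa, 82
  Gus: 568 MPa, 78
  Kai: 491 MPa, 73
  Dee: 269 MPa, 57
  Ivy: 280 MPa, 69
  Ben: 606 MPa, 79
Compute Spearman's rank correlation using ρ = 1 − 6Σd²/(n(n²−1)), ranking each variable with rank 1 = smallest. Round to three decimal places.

0.548

Ranks of variable 1: 5, 4, 6, 7, 3, 1, 2, 8
Ranks of variable 2: 7, 8, 6, 4, 3, 1, 2, 5
d = r₁ − r₂: -2, -4, 0, 3, 0, 0, 0, 3
d²: 4, 16, 0, 9, 0, 0, 0, 9; Σd² = 38
ρ = 1 − 6·38/(8·63) = 1 − 228/504 = 0.548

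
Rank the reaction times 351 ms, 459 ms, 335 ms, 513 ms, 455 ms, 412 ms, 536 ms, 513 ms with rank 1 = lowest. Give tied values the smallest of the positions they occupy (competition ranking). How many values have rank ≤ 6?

Sorted (ascending): 335, 351, 412, 455, 459, 513, 513, 536
The 2 values of 513 occupy positions 6–7 → each gets rank 6.
Ranks ≤ 6: {1, 2, 3, 4, 5, 6, 6} → 7 values.

7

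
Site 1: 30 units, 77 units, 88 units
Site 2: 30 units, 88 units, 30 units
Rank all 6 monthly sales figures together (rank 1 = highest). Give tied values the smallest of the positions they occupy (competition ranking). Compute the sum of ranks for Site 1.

Sorted (descending): 88, 88, 77, 30, 30, 30
The 2 values of 88 occupy positions 1–2 → each gets rank 1.
The 3 values of 30 occupy positions 4–6 → each gets rank 4.
Site 1 values → pooled ranks: 30→4, 77→3, 88→1
Rank sum = 4 + 3 + 1 = 8

8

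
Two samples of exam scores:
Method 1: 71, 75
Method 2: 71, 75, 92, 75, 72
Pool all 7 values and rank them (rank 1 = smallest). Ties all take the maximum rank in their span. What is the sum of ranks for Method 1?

8

Sorted (ascending): 71, 71, 72, 75, 75, 75, 92
The 2 values of 71 occupy positions 1–2 → each gets rank 2.
The 3 values of 75 occupy positions 4–6 → each gets rank 6.
Method 1 values → pooled ranks: 71→2, 75→6
Rank sum = 2 + 6 = 8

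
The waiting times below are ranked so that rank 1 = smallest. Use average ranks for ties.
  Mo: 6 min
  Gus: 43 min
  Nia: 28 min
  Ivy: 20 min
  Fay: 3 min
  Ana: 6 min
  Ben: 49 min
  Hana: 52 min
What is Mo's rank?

Sorted (ascending): 3, 6, 6, 20, 28, 43, 49, 52
The 2 values of 6 occupy positions 2–3 → average rank (2+3)/2 = 2.5.
Mo has value 6 min → rank 2.5.

2.5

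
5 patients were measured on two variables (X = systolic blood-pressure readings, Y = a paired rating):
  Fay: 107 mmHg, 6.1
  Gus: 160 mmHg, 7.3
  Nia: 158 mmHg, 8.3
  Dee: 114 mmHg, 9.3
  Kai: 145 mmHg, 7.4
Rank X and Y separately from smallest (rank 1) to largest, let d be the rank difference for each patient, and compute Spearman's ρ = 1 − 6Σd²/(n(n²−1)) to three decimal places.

Ranks of variable 1: 1, 5, 4, 2, 3
Ranks of variable 2: 1, 2, 4, 5, 3
d = r₁ − r₂: 0, 3, 0, -3, 0
d²: 0, 9, 0, 9, 0; Σd² = 18
ρ = 1 − 6·18/(5·24) = 1 − 108/120 = 0.100

0.100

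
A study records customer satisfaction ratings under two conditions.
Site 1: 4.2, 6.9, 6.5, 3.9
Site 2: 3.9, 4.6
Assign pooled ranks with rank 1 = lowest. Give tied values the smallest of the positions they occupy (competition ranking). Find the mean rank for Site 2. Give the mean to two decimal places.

2.50

Sorted (ascending): 3.9, 3.9, 4.2, 4.6, 6.5, 6.9
The 2 values of 3.9 occupy positions 1–2 → each gets rank 1.
Site 2 values → pooled ranks: 3.9→1, 4.6→4
Mean rank = (1 + 4) / 2 = 2.50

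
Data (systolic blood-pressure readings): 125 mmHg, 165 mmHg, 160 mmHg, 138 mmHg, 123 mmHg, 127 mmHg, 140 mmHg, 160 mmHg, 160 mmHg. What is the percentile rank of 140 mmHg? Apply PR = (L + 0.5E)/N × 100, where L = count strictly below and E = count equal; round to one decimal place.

50.0

N = 9.
Strictly below 140: 4. Equal to 140: 1.
PR = (4 + 0.5·1)/9 × 100 = 50.0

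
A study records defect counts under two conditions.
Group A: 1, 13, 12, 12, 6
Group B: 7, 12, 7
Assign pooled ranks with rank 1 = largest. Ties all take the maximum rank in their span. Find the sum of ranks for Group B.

16

Sorted (descending): 13, 12, 12, 12, 7, 7, 6, 1
The 3 values of 12 occupy positions 2–4 → each gets rank 4.
The 2 values of 7 occupy positions 5–6 → each gets rank 6.
Group B values → pooled ranks: 7→6, 12→4, 7→6
Rank sum = 6 + 4 + 6 = 16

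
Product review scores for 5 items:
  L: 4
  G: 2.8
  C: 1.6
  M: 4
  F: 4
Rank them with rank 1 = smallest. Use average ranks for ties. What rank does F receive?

Sorted (ascending): 1.6, 2.8, 4, 4, 4
The 3 values of 4 occupy positions 3–5 → average rank 4.
F has value 4 → rank 4.

4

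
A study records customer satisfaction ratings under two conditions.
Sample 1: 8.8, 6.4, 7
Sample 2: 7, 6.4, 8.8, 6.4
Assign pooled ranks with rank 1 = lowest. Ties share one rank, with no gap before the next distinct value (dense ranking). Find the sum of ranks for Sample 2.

7

Sorted (ascending): 6.4, 6.4, 6.4, 7, 7, 8.8, 8.8
The 3 values of 6.4 share dense rank 1.
The 2 values of 7 share dense rank 2.
The 2 values of 8.8 share dense rank 3.
Sample 2 values → pooled ranks: 7→2, 6.4→1, 8.8→3, 6.4→1
Rank sum = 2 + 1 + 3 + 1 = 7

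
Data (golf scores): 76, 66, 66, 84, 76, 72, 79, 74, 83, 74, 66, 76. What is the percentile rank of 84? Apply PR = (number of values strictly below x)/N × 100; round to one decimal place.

91.7

N = 12.
Strictly below 84: 11. Equal to 84: 1.
PR = 11/12 × 100 = 91.7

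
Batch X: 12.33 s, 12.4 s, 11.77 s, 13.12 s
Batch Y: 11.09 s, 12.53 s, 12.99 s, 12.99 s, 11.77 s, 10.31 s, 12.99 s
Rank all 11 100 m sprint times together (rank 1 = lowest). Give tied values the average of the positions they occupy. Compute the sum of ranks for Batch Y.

Sorted (ascending): 10.31, 11.09, 11.77, 11.77, 12.33, 12.4, 12.53, 12.99, 12.99, 12.99, 13.12
The 2 values of 11.77 occupy positions 3–4 → average rank (3+4)/2 = 3.5.
The 3 values of 12.99 occupy positions 8–10 → average rank 9.
Batch Y values → pooled ranks: 11.09→2, 12.53→7, 12.99→9, 12.99→9, 11.77→3.5, 10.31→1, 12.99→9
Rank sum = 2 + 7 + 9 + 9 + 3.5 + 1 + 9 = 40.5

40.5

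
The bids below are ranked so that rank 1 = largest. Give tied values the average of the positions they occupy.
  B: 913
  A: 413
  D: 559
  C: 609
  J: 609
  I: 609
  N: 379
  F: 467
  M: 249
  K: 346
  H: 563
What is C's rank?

3

Sorted (descending): 913, 609, 609, 609, 563, 559, 467, 413, 379, 346, 249
The 3 values of 609 occupy positions 2–4 → average rank 3.
C has value 609 → rank 3.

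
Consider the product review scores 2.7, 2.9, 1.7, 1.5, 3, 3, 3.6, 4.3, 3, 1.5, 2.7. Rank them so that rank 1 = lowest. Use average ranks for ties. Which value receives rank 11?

Sorted (ascending): 1.5, 1.5, 1.7, 2.7, 2.7, 2.9, 3, 3, 3, 3.6, 4.3
The 2 values of 1.5 occupy positions 1–2 → average rank (1+2)/2 = 1.5.
The 2 values of 2.7 occupy positions 4–5 → average rank (4+5)/2 = 4.5.
The 3 values of 3 occupy positions 7–9 → average rank 8.
Rank 11 → value 4.3.

4.3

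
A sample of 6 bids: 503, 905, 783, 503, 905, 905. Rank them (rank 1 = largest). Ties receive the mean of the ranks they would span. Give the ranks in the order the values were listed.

5.5, 2, 4, 5.5, 2, 2

Sorted (descending): 905, 905, 905, 783, 503, 503
The 3 values of 905 occupy positions 1–3 → average rank 2.
The 2 values of 503 occupy positions 5–6 → average rank (5+6)/2 = 5.5.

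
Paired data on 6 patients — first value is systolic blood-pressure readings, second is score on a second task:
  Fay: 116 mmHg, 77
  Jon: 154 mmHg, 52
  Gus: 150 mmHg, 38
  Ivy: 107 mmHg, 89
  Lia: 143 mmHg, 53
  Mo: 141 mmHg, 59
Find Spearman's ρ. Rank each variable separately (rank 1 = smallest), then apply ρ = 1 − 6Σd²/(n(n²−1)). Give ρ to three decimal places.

-0.943

Ranks of variable 1: 2, 6, 5, 1, 4, 3
Ranks of variable 2: 5, 2, 1, 6, 3, 4
d = r₁ − r₂: -3, 4, 4, -5, 1, -1
d²: 9, 16, 16, 25, 1, 1; Σd² = 68
ρ = 1 − 6·68/(6·35) = 1 − 408/210 = -0.943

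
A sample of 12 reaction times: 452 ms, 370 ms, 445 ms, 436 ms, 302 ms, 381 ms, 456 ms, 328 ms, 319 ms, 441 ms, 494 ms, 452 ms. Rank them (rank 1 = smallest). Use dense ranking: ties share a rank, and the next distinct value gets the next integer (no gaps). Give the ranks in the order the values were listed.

Sorted (ascending): 302, 319, 328, 370, 381, 436, 441, 445, 452, 452, 456, 494
The 2 values of 452 share dense rank 9.
Remaining distinct values take the next consecutive integers.

9, 4, 8, 6, 1, 5, 10, 3, 2, 7, 11, 9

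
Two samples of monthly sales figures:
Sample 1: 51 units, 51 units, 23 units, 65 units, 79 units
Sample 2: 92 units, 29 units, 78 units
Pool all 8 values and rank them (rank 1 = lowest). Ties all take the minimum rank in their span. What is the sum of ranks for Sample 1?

Sorted (ascending): 23, 29, 51, 51, 65, 78, 79, 92
The 2 values of 51 occupy positions 3–4 → each gets rank 3.
Sample 1 values → pooled ranks: 51→3, 51→3, 23→1, 65→5, 79→7
Rank sum = 3 + 3 + 1 + 5 + 7 = 19

19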